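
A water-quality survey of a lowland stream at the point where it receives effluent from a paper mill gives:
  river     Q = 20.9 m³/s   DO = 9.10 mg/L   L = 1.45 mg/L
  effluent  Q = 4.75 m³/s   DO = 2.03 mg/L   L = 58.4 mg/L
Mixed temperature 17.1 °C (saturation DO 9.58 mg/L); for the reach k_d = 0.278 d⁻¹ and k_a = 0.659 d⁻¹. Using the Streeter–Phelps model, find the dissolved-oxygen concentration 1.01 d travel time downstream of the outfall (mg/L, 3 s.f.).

Mixed DO = (20.9×9.10 + 4.75×2.03)/(20.9+4.75) = 199.8/25.65 = 7.791 mg/L.
Mixed L₀ = (20.9×1.45 + 4.75×58.4)/(25.65) = 307.7/25.65 = 12.00 mg/L.
Initial deficit D₀ = C_s − DO₀ = 9.58 − 7.791 = 1.789 mg/L.
D(1.01) = [0.278×12.00/(0.659−0.278)](e^(−0.278×1.01) − e^(−0.659×1.01)) + 1.789 e^(−0.659×1.01)
= 8.753 × (0.7552 − 0.5140) + 1.789 × 0.5140 = 3.031 mg/L.
DO = 9.58 − 3.031 = 6.549 mg/L.

DO ≈ 6.55 mg/L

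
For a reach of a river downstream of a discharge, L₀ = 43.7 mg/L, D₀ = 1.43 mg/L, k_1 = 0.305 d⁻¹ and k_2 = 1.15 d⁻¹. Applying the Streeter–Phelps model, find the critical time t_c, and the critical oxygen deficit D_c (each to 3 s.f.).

t_c ≈ 1.46 d; D_c ≈ 7.43 mg/L

With k_2/k_1 = 3.770 and 1 − D₀(k_2−k_1)/(k_1 L₀) = 0.9093,
t_c = ln(3.770 × 0.9093) / (1.15 − 0.305) = ln(3.429) / 0.8450 = 1.232/0.8450 = 1.458 d.
D_c = (k_1/k_2) L₀ e^(−k_1 t_c) = (0.305/1.15) × 43.7 × e^(−0.305×1.458) = 0.2652 × 43.7 × 0.6410 = 7.429 mg/L.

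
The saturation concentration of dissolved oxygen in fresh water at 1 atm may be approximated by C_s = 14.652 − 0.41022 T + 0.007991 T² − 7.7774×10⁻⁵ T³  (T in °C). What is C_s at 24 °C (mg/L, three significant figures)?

C_s ≈ 8.33 mg/L

C_s = 14.652 − 0.41022×24 + 0.007991×24² − 7.7774×10⁻⁵×24³ = 8.334 mg/L.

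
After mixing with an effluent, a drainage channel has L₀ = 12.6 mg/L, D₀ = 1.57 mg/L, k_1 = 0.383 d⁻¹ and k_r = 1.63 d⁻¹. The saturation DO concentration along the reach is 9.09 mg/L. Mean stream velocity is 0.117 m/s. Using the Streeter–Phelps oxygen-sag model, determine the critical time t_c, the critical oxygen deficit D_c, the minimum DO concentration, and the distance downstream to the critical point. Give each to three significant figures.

t_c ≈ 0.744 d; D_c ≈ 2.23 mg/L; min DO ≈ 6.86 mg/L; x_c ≈ 7.52 km

With k_r/k_1 = 4.256 and 1 − D₀(k_r−k_1)/(k_1 L₀) = 0.5943,
t_c = ln(4.256 × 0.5943) / (1.63 − 0.383) = ln(2.529) / 1.247 = 0.9279/1.247 = 0.7441 d.
L(t_c) = L₀ e^(−k_1 t_c) = 12.6 × 0.7520 = 9.475 mg/L, and at the critical point k_r D_c = k_1 L, so D_c = (0.383/1.63) × 9.475 = 2.226 mg/L.
Minimum DO = C_s − D_c = 9.09 − 2.226 = 6.864 mg/L.
x_c = v t_c = 0.117 m/s × 0.7441 d × 86400 s/d = 7522 m ≈ 7.52 km.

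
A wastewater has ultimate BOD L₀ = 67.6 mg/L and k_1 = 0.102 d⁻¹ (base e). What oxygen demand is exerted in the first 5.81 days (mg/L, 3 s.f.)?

y ≈ 30.2 mg/L

y_t = L₀(1 − e^(−k_1 t)) = 67.6 × (1 − e^(−0.102×5.81))
= 67.6 × (1 − 0.5529) = 67.6 × 0.4471 = 30.23 mg/L.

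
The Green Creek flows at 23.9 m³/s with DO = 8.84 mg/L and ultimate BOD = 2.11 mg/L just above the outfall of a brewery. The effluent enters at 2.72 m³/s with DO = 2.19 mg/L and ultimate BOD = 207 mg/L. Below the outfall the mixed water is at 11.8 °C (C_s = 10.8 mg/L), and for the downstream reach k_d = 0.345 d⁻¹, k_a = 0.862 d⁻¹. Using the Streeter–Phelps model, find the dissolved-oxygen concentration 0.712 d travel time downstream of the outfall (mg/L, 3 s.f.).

DO ≈ 5.67 mg/L

Mixed DO = (23.9×8.84 + 2.72×2.19)/(23.9+2.72) = 217.2/26.62 = 8.161 mg/L.
Mixed L₀ = (23.9×2.11 + 2.72×207)/(26.62) = 613.5/26.62 = 23.05 mg/L.
Initial deficit D₀ = C_s − DO₀ = 10.8 − 8.161 = 2.639 mg/L.
D(0.712) = [0.345×23.05/(0.862−0.345)](e^(−0.345×0.712) − e^(−0.862×0.712)) + 2.639 e^(−0.862×0.712)
= 15.38 × (0.7822 − 0.5413) + 2.639 × 0.5413 = 5.133 mg/L.
DO = 10.8 − 5.133 = 5.667 mg/L.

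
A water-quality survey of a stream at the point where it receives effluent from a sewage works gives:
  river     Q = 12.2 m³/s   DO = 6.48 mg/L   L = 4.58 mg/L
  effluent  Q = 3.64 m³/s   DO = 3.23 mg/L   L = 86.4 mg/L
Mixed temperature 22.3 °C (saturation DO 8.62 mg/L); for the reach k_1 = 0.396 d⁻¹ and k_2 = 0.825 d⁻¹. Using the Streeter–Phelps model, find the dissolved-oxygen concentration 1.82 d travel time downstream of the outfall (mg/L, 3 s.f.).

Mixed DO = (12.2×6.48 + 3.64×3.23)/(12.2+3.64) = 90.81/15.84 = 5.733 mg/L.
Mixed L₀ = (12.2×4.58 + 3.64×86.4)/(15.84) = 370.4/15.84 = 23.38 mg/L.
Initial deficit D₀ = C_s − DO₀ = 8.62 − 5.733 = 2.887 mg/L.
D(1.82) = [0.396×23.38/(0.825−0.396)](e^(−0.396×1.82) − e^(−0.825×1.82)) + 2.887 e^(−0.825×1.82)
= 21.58 × (0.4864 − 0.2228) + 2.887 × 0.2228 = 6.333 mg/L.
DO = 8.62 − 6.333 = 2.287 mg/L.

DO ≈ 2.29 mg/L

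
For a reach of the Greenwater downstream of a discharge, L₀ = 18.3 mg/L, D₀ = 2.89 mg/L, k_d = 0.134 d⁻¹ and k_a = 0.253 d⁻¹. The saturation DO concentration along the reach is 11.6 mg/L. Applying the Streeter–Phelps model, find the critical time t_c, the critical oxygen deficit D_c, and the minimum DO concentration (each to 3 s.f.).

t_c = [1/(k_a−k_d)] ln[(k_a/k_d)(1 − D₀(k_a−k_d)/(k_d L₀))]
= [1/(0.253−0.134)] ln[(0.253/0.134)(1 − 2.89×0.1190/(0.134×18.3))]
= (1/0.1190) ln[1.888 × 0.8598] = 8.403 × ln(1.623) = 8.403 × 0.4844 = 4.071 d.
L(t_c) = L₀ e^(−k_d t_c) = 18.3 × 0.5795 = 10.61 mg/L, and at the critical point k_a D_c = k_d L, so D_c = (0.134/0.253) × 10.61 = 5.617 mg/L.
Minimum DO = C_s − D_c = 11.6 − 5.617 = 5.983 mg/L.

t_c ≈ 4.07 d; D_c ≈ 5.62 mg/L; min DO ≈ 5.98 mg/L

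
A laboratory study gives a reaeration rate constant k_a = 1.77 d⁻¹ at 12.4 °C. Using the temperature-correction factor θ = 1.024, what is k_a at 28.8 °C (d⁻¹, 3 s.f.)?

k_a(T₂) = k_a(T₁) · θ^(T₂−T₁) = 1.77 × 1.024^(28.8−12.4)
= 1.77 × 1.024^16.4 = 1.77 × 1.475 = 2.612 d⁻¹.

k_a ≈ 2.61 d⁻¹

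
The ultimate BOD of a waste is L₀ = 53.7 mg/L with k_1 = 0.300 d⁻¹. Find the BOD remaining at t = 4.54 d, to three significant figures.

L_t = L₀ e^(−k_1 t) = 53.7 × e^(−0.300×4.54) = 53.7 × 0.2561 = 13.76 mg/L.

L ≈ 13.8 mg/L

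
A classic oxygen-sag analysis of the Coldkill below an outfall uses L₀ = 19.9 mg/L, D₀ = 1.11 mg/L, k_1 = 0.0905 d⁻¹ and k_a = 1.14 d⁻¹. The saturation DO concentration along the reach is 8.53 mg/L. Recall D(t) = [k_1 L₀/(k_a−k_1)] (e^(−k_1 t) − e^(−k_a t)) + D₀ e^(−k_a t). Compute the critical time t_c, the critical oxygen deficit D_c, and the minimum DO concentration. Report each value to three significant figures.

t_c = [1/(k_a−k_1)] ln[(k_a/k_1)(1 − D₀(k_a−k_1)/(k_1 L₀))]
= [1/(1.14−0.0905)] ln[(1.14/0.0905)(1 − 1.11×1.049/(0.0905×19.9))]
= (1/1.049) ln[12.60 × 0.3531] = 0.9528 × ln(4.449) = 0.9528 × 1.493 = 1.422 d.
D_c = (k_1/k_a) L₀ e^(−k_1 t_c) = (0.0905/1.14) × 19.9 × e^(−0.0905×1.422) = 0.07939 × 19.9 × 0.8792 = 1.389 mg/L.
Minimum DO = C_s − D_c = 8.53 − 1.389 = 7.141 mg/L.

t_c ≈ 1.42 d; D_c ≈ 1.39 mg/L; min DO ≈ 7.14 mg/L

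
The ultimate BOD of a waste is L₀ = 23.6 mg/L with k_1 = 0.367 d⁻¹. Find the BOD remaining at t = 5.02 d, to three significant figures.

L ≈ 3.74 mg/L

L_t = L₀ e^(−k_1 t) = 23.6 × e^(−0.367×5.02) = 23.6 × 0.1584 = 3.739 mg/L.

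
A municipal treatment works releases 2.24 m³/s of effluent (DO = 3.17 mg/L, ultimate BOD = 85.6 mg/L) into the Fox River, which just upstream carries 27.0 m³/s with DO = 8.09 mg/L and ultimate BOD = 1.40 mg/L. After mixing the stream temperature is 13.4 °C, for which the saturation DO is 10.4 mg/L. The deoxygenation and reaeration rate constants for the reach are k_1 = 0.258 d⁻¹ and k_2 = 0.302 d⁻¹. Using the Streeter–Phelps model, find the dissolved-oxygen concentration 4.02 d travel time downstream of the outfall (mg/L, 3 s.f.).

DO ≈ 6.96 mg/L

Mixed DO = (27.0×8.09 + 2.24×3.17)/(27.0+2.24) = 225.5/29.24 = 7.713 mg/L.
Mixed L₀ = (27.0×1.40 + 2.24×85.6)/(29.24) = 229.5/29.24 = 7.850 mg/L.
Initial deficit D₀ = C_s − DO₀ = 10.4 − 7.713 = 2.687 mg/L.
D(4.02) = [0.258×7.850/(0.302−0.258)](e^(−0.258×4.02) − e^(−0.302×4.02)) + 2.687 e^(−0.302×4.02)
= 46.03 × (0.3545 − 0.2970) + 2.687 × 0.2970 = 3.443 mg/L.
DO = 10.4 − 3.443 = 6.957 mg/L.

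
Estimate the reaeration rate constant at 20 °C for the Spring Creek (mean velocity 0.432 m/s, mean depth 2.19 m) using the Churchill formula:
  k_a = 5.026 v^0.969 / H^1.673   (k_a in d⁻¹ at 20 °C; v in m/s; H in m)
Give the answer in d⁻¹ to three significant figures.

k_a = 5.026 × 0.432^0.969 / 2.19^1.673 = 5.026 × 0.4434 / 3.712 = 0.6004 d⁻¹.

k_a ≈ 0.600 d⁻¹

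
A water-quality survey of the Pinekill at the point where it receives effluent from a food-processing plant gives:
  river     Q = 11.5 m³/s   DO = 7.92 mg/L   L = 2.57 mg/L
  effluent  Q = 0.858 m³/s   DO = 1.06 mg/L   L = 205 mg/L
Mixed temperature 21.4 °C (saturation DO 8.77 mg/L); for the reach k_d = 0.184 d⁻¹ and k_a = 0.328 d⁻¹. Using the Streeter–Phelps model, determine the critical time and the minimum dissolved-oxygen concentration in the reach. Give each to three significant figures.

Mixed DO = (11.5×7.92 + 0.858×1.06)/(11.5+0.858) = 91.99/12.36 = 7.444 mg/L.
Mixed L₀ = (11.5×2.57 + 0.858×205)/(12.36) = 205.4/12.36 = 16.62 mg/L.
Initial deficit D₀ = C_s − DO₀ = 8.77 − 7.444 = 1.326 mg/L.
t_c = (1/0.1440) ln[(0.328/0.184)(1 − 1.326×0.1440/(0.184×16.62))] = 6.944 × ln(1.671) = 3.567 d.
D_c = (0.184/0.328) × 16.62 × e^(−0.184×3.567) = 0.5610 × 16.62 × 0.5188 = 4.838 mg/L.
Minimum DO = 8.77 − 4.838 = 3.932 mg/L.

t_c ≈ 3.57 d; minimum DO ≈ 3.93 mg/L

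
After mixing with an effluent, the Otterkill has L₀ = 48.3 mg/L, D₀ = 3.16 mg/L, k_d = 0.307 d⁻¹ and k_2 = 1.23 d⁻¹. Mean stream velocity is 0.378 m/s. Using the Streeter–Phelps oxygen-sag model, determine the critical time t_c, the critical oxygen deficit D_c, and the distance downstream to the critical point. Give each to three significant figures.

t_c ≈ 1.27 d; D_c ≈ 8.17 mg/L; x_c ≈ 41.4 km

With k_2/k_d = 4.007 and 1 − D₀(k_2−k_d)/(k_d L₀) = 0.8033,
t_c = ln(4.007 × 0.8033) / (1.23 − 0.307) = ln(3.218) / 0.9230 = 1.169/0.9230 = 1.266 d.
D_c = (k_d/k_2) L₀ e^(−k_d t_c) = (0.307/1.23) × 48.3 × e^(−0.307×1.266) = 0.2496 × 48.3 × 0.6779 = 8.172 mg/L.
x_c = v t_c = 0.378 m/s × 1.266 d × 86400 s/d = 41360 m ≈ 41.4 km.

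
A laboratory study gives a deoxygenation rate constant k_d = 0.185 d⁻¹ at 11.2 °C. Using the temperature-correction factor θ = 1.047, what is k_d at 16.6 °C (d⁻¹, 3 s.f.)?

k_d ≈ 0.237 d⁻¹

k_d(T₂) = k_d(T₁) · θ^(T₂−T₁) = 0.185 × 1.047^(16.6−11.2)
= 0.185 × 1.047^5.40 = 0.185 × 1.281 = 0.2371 d⁻¹.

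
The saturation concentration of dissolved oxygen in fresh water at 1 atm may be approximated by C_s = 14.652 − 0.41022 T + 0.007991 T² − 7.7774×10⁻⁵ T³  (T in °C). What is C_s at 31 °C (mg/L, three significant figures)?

C_s ≈ 7.30 mg/L

C_s = 14.652 − 0.41022×31 + 0.007991×31² − 7.7774×10⁻⁵×31³ = 7.298 mg/L.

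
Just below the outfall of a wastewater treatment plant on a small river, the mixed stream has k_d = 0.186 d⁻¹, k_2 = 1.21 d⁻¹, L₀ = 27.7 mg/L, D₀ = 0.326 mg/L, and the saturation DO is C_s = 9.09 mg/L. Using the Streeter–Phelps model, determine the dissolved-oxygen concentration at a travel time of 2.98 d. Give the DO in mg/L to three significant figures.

k_d L₀/(k_2−k_d) = 0.186×27.7/(1.21−0.186) = 5.152/1.024 = 5.031 mg/L.
e^(−k_d t) = e^(−0.186×2.980) = 0.5745; e^(−k_2 t) = e^(−1.21×2.980) = 0.02717.
D = 5.031 × (0.5745 − 0.02717) + 0.326 × 0.02717 = 2.754 + 0.008856 = 2.763 mg/L.
DO = C_s − D = 9.09 − 2.763 = 6.327 mg/L.

DO ≈ 6.33 mg/L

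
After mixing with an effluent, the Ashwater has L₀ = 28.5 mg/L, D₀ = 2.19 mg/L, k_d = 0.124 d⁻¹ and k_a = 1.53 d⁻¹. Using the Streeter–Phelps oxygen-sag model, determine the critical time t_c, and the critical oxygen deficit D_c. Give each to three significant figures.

t_c = [1/(k_a−k_d)] ln[(k_a/k_d)(1 − D₀(k_a−k_d)/(k_d L₀))]
= [1/(1.53−0.124)] ln[(1.53/0.124)(1 − 2.19×1.406/(0.124×28.5))]
= (1/1.406) ln[12.34 × 0.1287] = 0.7112 × ln(1.588) = 0.7112 × 0.4625 = 0.3290 d.
L(t_c) = L₀ e^(−k_d t_c) = 28.5 × 0.9600 = 27.36 mg/L, and at the critical point k_a D_c = k_d L, so D_c = (0.124/1.53) × 27.36 = 2.217 mg/L.

t_c ≈ 0.329 d; D_c ≈ 2.22 mg/L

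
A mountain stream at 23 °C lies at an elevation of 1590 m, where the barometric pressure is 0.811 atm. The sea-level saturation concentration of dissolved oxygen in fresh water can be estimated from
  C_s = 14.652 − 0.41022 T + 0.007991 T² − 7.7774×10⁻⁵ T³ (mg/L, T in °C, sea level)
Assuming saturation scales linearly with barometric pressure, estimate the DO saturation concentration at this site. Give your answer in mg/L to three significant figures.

At sea level: C_s = 14.652 − 0.41022×23 + 0.007991×23² − 7.7774×10⁻⁵×23³ = 8.498 mg/L.
Pressure correction: C_s' = 8.498 × 0.811 = 6.892 mg/L.

C_s ≈ 6.89 mg/L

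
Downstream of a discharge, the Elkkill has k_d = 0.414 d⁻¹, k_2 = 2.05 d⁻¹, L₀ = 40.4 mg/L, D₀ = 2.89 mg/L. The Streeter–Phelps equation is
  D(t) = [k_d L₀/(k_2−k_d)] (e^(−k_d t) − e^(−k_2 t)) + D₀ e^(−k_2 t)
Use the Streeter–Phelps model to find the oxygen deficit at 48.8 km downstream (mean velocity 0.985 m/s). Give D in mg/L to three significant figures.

D ≈ 5.80 mg/L

Travel time t = x/v = 48.8 km / (0.985 m/s) = 48800 m / 0.985 m/s = 49540 s = 0.5734 d.
k_d L₀/(k_2−k_d) = 0.414×40.4/(2.05−0.414) = 16.73/1.636 = 10.22 mg/L.
e^(−k_d t) = e^(−0.414×0.5734) = 0.7887; e^(−k_2 t) = e^(−2.05×0.5734) = 0.3087.
D = 10.22 × (0.7887 − 0.3087) + 2.89 × 0.3087 = 4.907 + 0.8920 = 5.799 mg/L.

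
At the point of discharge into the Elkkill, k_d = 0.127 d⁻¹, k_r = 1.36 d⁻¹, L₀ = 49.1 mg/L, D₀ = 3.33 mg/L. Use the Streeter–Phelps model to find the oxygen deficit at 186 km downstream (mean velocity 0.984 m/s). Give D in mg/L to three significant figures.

D ≈ 3.74 mg/L

Travel time t = x/v = 186 km / (0.984 m/s) = 186000 m / 0.984 m/s = 189000 s = 2.188 d.
k_d L₀/(k_r−k_d) = 0.127×49.1/(1.36−0.127) = 6.236/1.233 = 5.057 mg/L.
e^(−k_d t) = e^(−0.127×2.188) = 0.7574; e^(−k_r t) = e^(−1.36×2.188) = 0.05103.
D = 5.057 × (0.7574 − 0.05103) + 3.33 × 0.05103 = 3.572 + 0.1699 = 3.742 mg/L.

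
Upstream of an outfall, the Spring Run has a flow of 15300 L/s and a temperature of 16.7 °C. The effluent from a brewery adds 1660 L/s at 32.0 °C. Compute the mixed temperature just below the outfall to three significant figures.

18.2 °C

Flow-weighted mixing: C = (Q_r C_r + Q_w C_w)/(Q_r + Q_w)
= (15300×16.7 + 1660×32.0)/(15300 + 1660) = 308600/16960 = 18.20 °C.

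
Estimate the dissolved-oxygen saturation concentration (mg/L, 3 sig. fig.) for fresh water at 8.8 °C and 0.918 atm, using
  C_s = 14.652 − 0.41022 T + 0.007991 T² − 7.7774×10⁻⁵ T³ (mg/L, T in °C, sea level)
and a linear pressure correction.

C_s ≈ 10.7 mg/L

At sea level: C_s = 14.652 − 0.41022×8.8 + 0.007991×8.8² − 7.7774×10⁻⁵×8.8³ = 11.61 mg/L.
Pressure correction: C_s' = 11.61 × 0.918 = 10.66 mg/L.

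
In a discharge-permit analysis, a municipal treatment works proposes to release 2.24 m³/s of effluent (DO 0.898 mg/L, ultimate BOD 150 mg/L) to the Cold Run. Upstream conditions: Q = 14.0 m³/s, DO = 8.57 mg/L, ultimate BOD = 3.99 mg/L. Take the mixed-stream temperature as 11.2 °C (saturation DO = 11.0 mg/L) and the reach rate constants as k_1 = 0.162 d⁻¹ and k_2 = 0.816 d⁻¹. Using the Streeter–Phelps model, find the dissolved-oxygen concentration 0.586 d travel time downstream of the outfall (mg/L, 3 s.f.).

Mixed DO = (14.0×8.57 + 2.24×0.898)/(14.0+2.24) = 122.0/16.24 = 7.512 mg/L.
Mixed L₀ = (14.0×3.99 + 2.24×150)/(16.24) = 391.9/16.24 = 24.13 mg/L.
Initial deficit D₀ = C_s − DO₀ = 11.0 − 7.512 = 3.488 mg/L.
D(0.586) = [0.162×24.13/(0.816−0.162)](e^(−0.162×0.586) − e^(−0.816×0.586)) + 3.488 e^(−0.816×0.586)
= 5.977 × (0.9094 − 0.6199) + 3.488 × 0.6199 = 3.893 mg/L.
DO = 11.0 − 3.893 = 7.107 mg/L.

DO ≈ 7.11 mg/L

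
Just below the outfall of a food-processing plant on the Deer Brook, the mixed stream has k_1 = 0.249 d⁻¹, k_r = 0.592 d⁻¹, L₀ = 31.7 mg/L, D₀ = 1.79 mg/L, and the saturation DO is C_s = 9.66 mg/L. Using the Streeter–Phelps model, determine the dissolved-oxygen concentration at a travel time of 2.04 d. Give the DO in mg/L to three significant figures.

DO ≈ 2.16 mg/L

k_1 L₀/(k_r−k_1) = 0.249×31.7/(0.592−0.249) = 7.893/0.3430 = 23.01 mg/L.
e^(−k_1 t) = e^(−0.249×2.040) = 0.6017; e^(−k_r t) = e^(−0.592×2.040) = 0.2989.
D = 23.01 × (0.6017 − 0.2989) + 1.79 × 0.2989 = 6.969 + 0.5350 = 7.504 mg/L.
DO = C_s − D = 9.66 − 7.504 = 2.156 mg/L.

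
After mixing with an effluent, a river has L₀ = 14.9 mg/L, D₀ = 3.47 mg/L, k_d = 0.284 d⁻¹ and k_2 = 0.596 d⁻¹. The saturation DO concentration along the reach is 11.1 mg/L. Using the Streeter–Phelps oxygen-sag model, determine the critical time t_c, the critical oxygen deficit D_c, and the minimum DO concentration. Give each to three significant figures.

t_c = [1/(k_2−k_d)] ln[(k_2/k_d)(1 − D₀(k_2−k_d)/(k_d L₀))]
= [1/(0.596−0.284)] ln[(0.596/0.284)(1 − 3.47×0.3120/(0.284×14.9))]
= (1/0.3120) ln[2.099 × 0.7442] = 3.205 × ln(1.562) = 3.205 × 0.4458 = 1.429 d.
D_c = (k_d/k_2) L₀ e^(−k_d t_c) = (0.284/0.596) × 14.9 × e^(−0.284×1.429) = 0.4765 × 14.9 × 0.6665 = 4.732 mg/L.
Minimum DO = C_s − D_c = 11.1 − 4.732 = 6.368 mg/L.

t_c ≈ 1.43 d; D_c ≈ 4.73 mg/L; min DO ≈ 6.37 mg/L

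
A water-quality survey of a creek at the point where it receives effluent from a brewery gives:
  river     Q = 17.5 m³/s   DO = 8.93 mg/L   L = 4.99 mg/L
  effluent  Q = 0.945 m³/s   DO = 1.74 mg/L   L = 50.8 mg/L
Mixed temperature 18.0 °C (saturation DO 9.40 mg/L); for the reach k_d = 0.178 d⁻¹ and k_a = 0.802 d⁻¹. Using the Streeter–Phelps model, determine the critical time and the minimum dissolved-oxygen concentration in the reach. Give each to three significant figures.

Mixed DO = (17.5×8.93 + 0.945×1.74)/(17.5+0.945) = 157.9/18.45 = 8.562 mg/L.
Mixed L₀ = (17.5×4.99 + 0.945×50.8)/(18.45) = 135.3/18.45 = 7.337 mg/L.
Initial deficit D₀ = C_s − DO₀ = 9.40 − 8.562 = 0.8384 mg/L.
t_c = (1/0.6240) ln[(0.802/0.178)(1 − 0.8384×0.6240/(0.178×7.337))] = 1.603 × ln(2.701) = 1.592 d.
D_c = (0.178/0.802) × 7.337 × e^(−0.178×1.592) = 0.2219 × 7.337 × 0.7532 = 1.227 mg/L.
Minimum DO = 9.40 − 1.227 = 8.173 mg/L.

t_c ≈ 1.59 d; minimum DO ≈ 8.17 mg/L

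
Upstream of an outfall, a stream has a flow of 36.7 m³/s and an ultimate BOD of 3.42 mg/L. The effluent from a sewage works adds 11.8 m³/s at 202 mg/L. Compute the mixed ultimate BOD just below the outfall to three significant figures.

51.7 mg/L

Flow-weighted mixing: C = (Q_r C_r + Q_w C_w)/(Q_r + Q_w)
= (36.7×3.42 + 11.8×202)/(36.7 + 11.8) = 2509/48.50 = 51.73 mg/L.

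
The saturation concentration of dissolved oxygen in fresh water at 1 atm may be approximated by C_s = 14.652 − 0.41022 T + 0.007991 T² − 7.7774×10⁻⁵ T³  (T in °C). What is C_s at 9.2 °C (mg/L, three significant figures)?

C_s ≈ 11.5 mg/L

C_s = 14.652 − 0.41022×9.2 + 0.007991×9.2² − 7.7774×10⁻⁵×9.2³ = 11.49 mg/L.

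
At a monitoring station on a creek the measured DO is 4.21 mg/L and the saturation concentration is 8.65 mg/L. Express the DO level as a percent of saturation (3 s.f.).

48.7 % saturation

% saturation = C/C_s × 100 = 4.21/8.65 × 100 = 48.7 %.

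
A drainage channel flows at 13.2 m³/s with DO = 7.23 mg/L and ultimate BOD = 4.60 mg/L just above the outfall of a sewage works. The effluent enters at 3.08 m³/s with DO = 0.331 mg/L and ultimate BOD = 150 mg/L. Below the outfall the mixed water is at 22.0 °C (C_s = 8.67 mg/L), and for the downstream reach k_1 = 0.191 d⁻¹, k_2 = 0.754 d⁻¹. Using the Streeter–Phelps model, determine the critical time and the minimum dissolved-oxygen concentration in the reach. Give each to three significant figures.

Mixed DO = (13.2×7.23 + 3.08×0.331)/(13.2+3.08) = 96.46/16.28 = 5.925 mg/L.
Mixed L₀ = (13.2×4.60 + 3.08×150)/(16.28) = 522.7/16.28 = 32.11 mg/L.
Initial deficit D₀ = C_s − DO₀ = 8.67 − 5.925 = 2.745 mg/L.
t_c = (1/0.5630) ln[(0.754/0.191)(1 − 2.745×0.5630/(0.191×32.11))] = 1.776 × ln(2.953) = 1.923 d.
D_c = (0.191/0.754) × 32.11 × e^(−0.191×1.923) = 0.2533 × 32.11 × 0.6926 = 5.633 mg/L.
Minimum DO = 8.67 − 5.633 = 3.037 mg/L.

t_c ≈ 1.92 d; minimum DO ≈ 3.04 mg/L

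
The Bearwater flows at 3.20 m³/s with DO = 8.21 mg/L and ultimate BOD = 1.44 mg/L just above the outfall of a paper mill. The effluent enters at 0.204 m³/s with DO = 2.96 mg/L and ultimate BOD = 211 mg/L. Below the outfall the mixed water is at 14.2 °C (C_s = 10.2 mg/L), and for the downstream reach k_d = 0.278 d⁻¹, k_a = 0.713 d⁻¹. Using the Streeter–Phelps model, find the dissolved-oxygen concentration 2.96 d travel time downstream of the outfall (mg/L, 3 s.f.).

Mixed DO = (3.20×8.21 + 0.204×2.96)/(3.20+0.204) = 26.88/3.404 = 7.895 mg/L.
Mixed L₀ = (3.20×1.44 + 0.204×211)/(3.404) = 47.65/3.404 = 14.00 mg/L.
Initial deficit D₀ = C_s − DO₀ = 10.2 − 7.895 = 2.305 mg/L.
D(2.96) = [0.278×14.00/(0.713−0.278)](e^(−0.278×2.96) − e^(−0.713×2.96)) + 2.305 e^(−0.713×2.96)
= 8.946 × (0.4392 − 0.1212) + 2.305 × 0.1212 = 3.124 mg/L.
DO = 10.2 − 3.124 = 7.076 mg/L.

DO ≈ 7.08 mg/L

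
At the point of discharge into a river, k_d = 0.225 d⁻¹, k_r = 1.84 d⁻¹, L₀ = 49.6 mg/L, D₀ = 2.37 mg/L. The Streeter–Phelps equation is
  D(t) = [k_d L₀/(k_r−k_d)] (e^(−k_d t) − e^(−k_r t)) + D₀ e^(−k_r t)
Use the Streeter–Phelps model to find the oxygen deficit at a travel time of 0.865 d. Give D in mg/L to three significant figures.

D ≈ 4.76 mg/L

k_d L₀/(k_r−k_d) = 0.225×49.6/(1.84−0.225) = 11.16/1.615 = 6.910 mg/L.
e^(−k_d t) = e^(−0.225×0.8650) = 0.8231; e^(−k_r t) = e^(−1.84×0.8650) = 0.2036.
D = 6.910 × (0.8231 − 0.2036) + 2.37 × 0.2036 = 4.281 + 0.4825 = 4.764 mg/L.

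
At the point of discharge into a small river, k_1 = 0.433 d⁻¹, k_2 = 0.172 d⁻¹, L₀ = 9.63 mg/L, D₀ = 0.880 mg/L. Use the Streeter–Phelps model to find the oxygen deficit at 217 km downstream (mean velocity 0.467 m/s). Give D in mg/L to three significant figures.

Travel time t = x/v = 217 km / (0.467 m/s) = 217000 m / 0.467 m/s = 464700 s = 5.378 d.
k_1 L₀/(k_2−k_1) = 0.433×9.63/(0.172−0.433) = 4.170/-0.2610 = -15.98 mg/L.
e^(−k_1 t) = e^(−0.433×5.378) = 0.09742; e^(−k_2 t) = e^(−0.172×5.378) = 0.3965.
D = -15.98 × (0.09742 − 0.3965) + 0.880 × 0.3965 = 4.778 + 0.3489 = 5.127 mg/L.

D ≈ 5.13 mg/L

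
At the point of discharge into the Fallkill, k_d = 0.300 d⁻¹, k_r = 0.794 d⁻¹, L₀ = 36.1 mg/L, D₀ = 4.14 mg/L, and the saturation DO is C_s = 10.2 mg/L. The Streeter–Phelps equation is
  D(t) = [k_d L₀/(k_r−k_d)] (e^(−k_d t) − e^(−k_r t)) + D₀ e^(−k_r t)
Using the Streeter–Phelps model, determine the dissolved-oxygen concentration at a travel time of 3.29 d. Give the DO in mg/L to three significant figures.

k_d L₀/(k_r−k_d) = 0.300×36.1/(0.794−0.300) = 10.83/0.4940 = 21.92 mg/L.
e^(−k_d t) = e^(−0.300×3.290) = 0.3727; e^(−k_r t) = e^(−0.794×3.290) = 0.07337.
D = 21.92 × (0.3727 − 0.07337) + 4.14 × 0.07337 = 6.562 + 0.3037 = 6.866 mg/L.
DO = C_s − D = 10.2 − 6.866 = 3.334 mg/L.

DO ≈ 3.33 mg/L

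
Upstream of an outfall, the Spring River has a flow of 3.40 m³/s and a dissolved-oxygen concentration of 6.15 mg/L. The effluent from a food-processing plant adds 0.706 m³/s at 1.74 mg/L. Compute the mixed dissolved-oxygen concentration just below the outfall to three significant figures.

5.39 mg/L

Flow-weighted mixing: C = (Q_r C_r + Q_w C_w)/(Q_r + Q_w)
= (3.40×6.15 + 0.706×1.74)/(3.40 + 0.706) = 22.14/4.106 = 5.392 mg/L.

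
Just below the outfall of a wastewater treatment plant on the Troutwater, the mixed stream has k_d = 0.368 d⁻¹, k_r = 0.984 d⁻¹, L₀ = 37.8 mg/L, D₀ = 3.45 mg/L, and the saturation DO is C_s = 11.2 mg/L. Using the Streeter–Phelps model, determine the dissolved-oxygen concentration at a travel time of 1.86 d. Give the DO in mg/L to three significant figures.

k_d L₀/(k_r−k_d) = 0.368×37.8/(0.984−0.368) = 13.91/0.6160 = 22.58 mg/L.
e^(−k_d t) = e^(−0.368×1.860) = 0.5044; e^(−k_r t) = e^(−0.984×1.860) = 0.1604.
D = 22.58 × (0.5044 − 0.1604) + 3.45 × 0.1604 = 7.768 + 0.5533 = 8.321 mg/L.
DO = C_s − D = 11.2 − 8.321 = 2.879 mg/L.

DO ≈ 2.88 mg/L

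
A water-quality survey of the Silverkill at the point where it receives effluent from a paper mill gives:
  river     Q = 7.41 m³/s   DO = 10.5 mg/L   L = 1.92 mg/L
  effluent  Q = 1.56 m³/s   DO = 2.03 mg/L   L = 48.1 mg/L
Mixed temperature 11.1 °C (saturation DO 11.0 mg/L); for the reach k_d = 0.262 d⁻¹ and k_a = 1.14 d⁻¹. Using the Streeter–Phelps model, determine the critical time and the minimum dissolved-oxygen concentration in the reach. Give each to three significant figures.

Mixed DO = (7.41×10.5 + 1.56×2.03)/(7.41+1.56) = 80.97/8.970 = 9.027 mg/L.
Mixed L₀ = (7.41×1.92 + 1.56×48.1)/(8.970) = 89.26/8.970 = 9.951 mg/L.
Initial deficit D₀ = C_s − DO₀ = 11.0 − 9.027 = 1.973 mg/L.
t_c = (1/0.8780) ln[(1.14/0.262)(1 − 1.973×0.8780/(0.262×9.951))] = 1.139 × ln(1.460) = 0.4311 d.
D_c = (0.262/1.14) × 9.951 × e^(−0.262×0.4311) = 0.2298 × 9.951 × 0.8932 = 2.043 mg/L.
Minimum DO = 11.0 − 2.043 = 8.957 mg/L.

t_c ≈ 0.431 d; minimum DO ≈ 8.96 mg/L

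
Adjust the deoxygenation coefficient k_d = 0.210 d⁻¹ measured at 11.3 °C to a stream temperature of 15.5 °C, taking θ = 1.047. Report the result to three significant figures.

k_d(T₂) = k_d(T₁) · θ^(T₂−T₁) = 0.210 × 1.047^(15.5−11.3)
= 0.210 × 1.047^4.20 = 0.210 × 1.213 = 0.2547 d⁻¹.

k_d ≈ 0.255 d⁻¹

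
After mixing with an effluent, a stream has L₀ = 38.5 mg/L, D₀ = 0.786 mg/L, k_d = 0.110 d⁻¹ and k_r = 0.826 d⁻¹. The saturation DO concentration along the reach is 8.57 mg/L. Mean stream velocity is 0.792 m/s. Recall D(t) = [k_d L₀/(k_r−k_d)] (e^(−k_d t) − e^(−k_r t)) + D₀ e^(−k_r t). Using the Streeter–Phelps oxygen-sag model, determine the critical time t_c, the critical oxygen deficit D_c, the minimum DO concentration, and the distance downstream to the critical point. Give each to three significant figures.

t_c ≈ 2.62 d; D_c ≈ 3.84 mg/L; min DO ≈ 4.73 mg/L; x_c ≈ 179 km

t_c = [1/(k_r−k_d)] ln[(k_r/k_d)(1 − D₀(k_r−k_d)/(k_d L₀))]
= [1/(0.826−0.110)] ln[(0.826/0.110)(1 − 0.786×0.7160/(0.110×38.5))]
= (1/0.7160) ln[7.509 × 0.8671] = 1.397 × ln(6.511) = 1.397 × 1.874 = 2.617 d.
L(t_c) = L₀ e^(−k_d t_c) = 38.5 × 0.7499 = 28.87 mg/L, and at the critical point k_r D_c = k_d L, so D_c = (0.110/0.826) × 28.87 = 3.845 mg/L.
Minimum DO = C_s − D_c = 8.57 − 3.845 = 4.725 mg/L.
x_c = v t_c = 0.792 m/s × 2.617 d × 86400 s/d = 179100 m ≈ 179 km.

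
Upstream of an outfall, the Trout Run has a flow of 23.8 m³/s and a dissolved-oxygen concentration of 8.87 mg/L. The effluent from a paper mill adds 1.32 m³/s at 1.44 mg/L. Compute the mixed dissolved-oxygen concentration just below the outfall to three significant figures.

8.48 mg/L

Flow-weighted mixing: C = (Q_r C_r + Q_w C_w)/(Q_r + Q_w)
= (23.8×8.87 + 1.32×1.44)/(23.8 + 1.32) = 213.0/25.12 = 8.480 mg/L.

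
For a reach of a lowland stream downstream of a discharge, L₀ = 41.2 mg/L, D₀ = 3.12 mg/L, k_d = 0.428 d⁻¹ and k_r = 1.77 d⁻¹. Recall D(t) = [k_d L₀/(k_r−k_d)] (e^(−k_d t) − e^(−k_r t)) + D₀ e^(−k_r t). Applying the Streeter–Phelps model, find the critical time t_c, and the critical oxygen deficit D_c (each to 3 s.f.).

t_c ≈ 0.856 d; D_c ≈ 6.91 mg/L

t_c = [1/(k_r−k_d)] ln[(k_r/k_d)(1 − D₀(k_r−k_d)/(k_d L₀))]
= [1/(1.77−0.428)] ln[(1.77/0.428)(1 − 3.12×1.342/(0.428×41.2))]
= (1/1.342) ln[4.136 × 0.7626] = 0.7452 × ln(3.154) = 0.7452 × 1.149 = 0.8558 d.
D_c = (k_d/k_r) L₀ e^(−k_d t_c) = (0.428/1.77) × 41.2 × e^(−0.428×0.8558) = 0.2418 × 41.2 × 0.6933 = 6.907 mg/L.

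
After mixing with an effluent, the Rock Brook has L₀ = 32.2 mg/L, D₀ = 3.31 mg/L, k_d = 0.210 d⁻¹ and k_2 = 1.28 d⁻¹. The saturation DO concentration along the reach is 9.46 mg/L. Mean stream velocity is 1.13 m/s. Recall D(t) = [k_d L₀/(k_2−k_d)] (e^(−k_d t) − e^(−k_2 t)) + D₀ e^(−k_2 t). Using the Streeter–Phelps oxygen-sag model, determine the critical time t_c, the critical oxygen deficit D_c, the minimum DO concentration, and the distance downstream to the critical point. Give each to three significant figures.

At the critical point dD/dt = 0, so k_d L₀ e^(−k_d t) = k_2 D. Substituting D(t) from the Streeter–Phelps equation and solving for t gives
t_c = ln[(k_2/k_d)(1 − D₀(k_2−k_d)/(k_d L₀))] / (k_2−k_d).
Here k_2−k_d = 1.070 d⁻¹ and 1 − D₀(k_2−k_d)/(k_d L₀) = 1 − 3.31×1.070/(0.210×32.2) = 0.4762, so
t_c = ln(6.095 × 0.4762) / 1.070 = 1.066 / 1.070 = 0.9959 d.
L(t_c) = L₀ e^(−k_d t_c) = 32.2 × 0.8113 = 26.12 mg/L, and at the critical point k_2 D_c = k_d L, so D_c = (0.210/1.28) × 26.12 = 4.286 mg/L.
Minimum DO = C_s − D_c = 9.46 − 4.286 = 5.174 mg/L.
x_c = v t_c = 1.13 m/s × 0.9959 d × 86400 s/d = 97240 m ≈ 97.2 km.

t_c ≈ 0.996 d; D_c ≈ 4.29 mg/L; min DO ≈ 5.17 mg/L; x_c ≈ 97.2 km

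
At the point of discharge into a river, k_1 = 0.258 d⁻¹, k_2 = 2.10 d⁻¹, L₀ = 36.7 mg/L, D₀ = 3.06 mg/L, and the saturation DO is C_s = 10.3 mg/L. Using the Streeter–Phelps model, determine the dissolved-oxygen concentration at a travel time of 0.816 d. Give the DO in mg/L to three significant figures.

k_1 L₀/(k_2−k_1) = 0.258×36.7/(2.10−0.258) = 9.469/1.842 = 5.140 mg/L.
e^(−k_1 t) = e^(−0.258×0.8160) = 0.8102; e^(−k_2 t) = e^(−2.10×0.8160) = 0.1802.
D = 5.140 × (0.8102 − 0.1802) + 3.06 × 0.1802 = 3.238 + 0.5515 = 3.790 mg/L.
DO = C_s − D = 10.3 − 3.790 = 6.510 mg/L.

DO ≈ 6.51 mg/L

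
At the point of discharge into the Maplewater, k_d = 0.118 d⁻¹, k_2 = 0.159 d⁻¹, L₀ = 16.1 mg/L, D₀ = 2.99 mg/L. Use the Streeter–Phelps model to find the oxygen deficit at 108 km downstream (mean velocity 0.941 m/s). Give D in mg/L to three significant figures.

Travel time t = x/v = 108 km / (0.941 m/s) = 108000 m / 0.941 m/s = 114800 s = 1.328 d.
k_d L₀/(k_2−k_d) = 0.118×16.1/(0.159−0.118) = 1.900/0.04100 = 46.34 mg/L.
e^(−k_d t) = e^(−0.118×1.328) = 0.8549; e^(−k_2 t) = e^(−0.159×1.328) = 0.8096.
D = 46.34 × (0.8549 − 0.8096) + 2.99 × 0.8096 = 2.100 + 2.421 = 4.521 mg/L.

D ≈ 4.52 mg/L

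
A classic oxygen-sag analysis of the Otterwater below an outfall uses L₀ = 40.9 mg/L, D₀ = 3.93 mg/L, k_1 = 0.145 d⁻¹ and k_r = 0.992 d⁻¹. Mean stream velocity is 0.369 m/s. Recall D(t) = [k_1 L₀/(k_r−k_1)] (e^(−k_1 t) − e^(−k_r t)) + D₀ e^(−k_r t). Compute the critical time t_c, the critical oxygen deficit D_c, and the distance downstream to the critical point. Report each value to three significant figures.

t_c = [1/(k_r−k_1)] ln[(k_r/k_1)(1 − D₀(k_r−k_1)/(k_1 L₀))]
= [1/(0.992−0.145)] ln[(0.992/0.145)(1 − 3.93×0.8470/(0.145×40.9))]
= (1/0.8470) ln[6.841 × 0.4387] = 1.181 × ln(3.001) = 1.181 × 1.099 = 1.298 d.
D_c = (k_1/k_r) L₀ e^(−k_1 t_c) = (0.145/0.992) × 40.9 × e^(−0.145×1.298) = 0.1462 × 40.9 × 0.8285 = 4.953 mg/L.
x_c = v t_c = 0.369 m/s × 1.298 d × 86400 s/d = 41370 m ≈ 41.4 km.

t_c ≈ 1.30 d; D_c ≈ 4.95 mg/L; x_c ≈ 41.4 km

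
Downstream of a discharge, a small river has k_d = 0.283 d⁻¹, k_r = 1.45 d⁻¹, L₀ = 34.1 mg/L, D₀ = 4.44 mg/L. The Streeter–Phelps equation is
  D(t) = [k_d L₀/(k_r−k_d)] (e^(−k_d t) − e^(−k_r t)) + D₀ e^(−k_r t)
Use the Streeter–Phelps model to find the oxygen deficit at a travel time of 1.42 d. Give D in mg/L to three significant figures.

D ≈ 5.04 mg/L

k_d L₀/(k_r−k_d) = 0.283×34.1/(1.45−0.283) = 9.650/1.167 = 8.269 mg/L.
e^(−k_d t) = e^(−0.283×1.420) = 0.6691; e^(−k_r t) = e^(−1.45×1.420) = 0.1276.
D = 8.269 × (0.6691 − 0.1276) + 4.44 × 0.1276 = 4.478 + 0.5665 = 5.044 mg/L.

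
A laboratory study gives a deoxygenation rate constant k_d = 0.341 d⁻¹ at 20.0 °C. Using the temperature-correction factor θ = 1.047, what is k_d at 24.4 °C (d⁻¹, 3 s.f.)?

k_d ≈ 0.417 d⁻¹

k_d(T₂) = k_d(T₁) · θ^(T₂−T₁) = 0.341 × 1.047^(24.4−20.0)
= 0.341 × 1.047^4.40 = 0.341 × 1.224 = 0.4174 d⁻¹.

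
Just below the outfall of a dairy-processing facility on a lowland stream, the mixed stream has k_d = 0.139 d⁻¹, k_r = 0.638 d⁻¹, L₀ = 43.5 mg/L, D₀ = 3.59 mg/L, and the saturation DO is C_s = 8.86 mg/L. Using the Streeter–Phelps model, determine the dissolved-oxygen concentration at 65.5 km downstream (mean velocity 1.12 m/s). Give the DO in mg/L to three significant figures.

Travel time t = x/v = 65.5 km / (1.12 m/s) = 65500 m / 1.12 m/s = 58480 s = 0.6769 d.
k_d L₀/(k_r−k_d) = 0.139×43.5/(0.638−0.139) = 6.047/0.4990 = 12.12 mg/L.
e^(−k_d t) = e^(−0.139×0.6769) = 0.9102; e^(−k_r t) = e^(−0.638×0.6769) = 0.6493.
D = 12.12 × (0.9102 − 0.6493) + 3.59 × 0.6493 = 3.161 + 2.331 = 5.492 mg/L.
DO = C_s − D = 8.86 − 5.492 = 3.368 mg/L.

DO ≈ 3.37 mg/L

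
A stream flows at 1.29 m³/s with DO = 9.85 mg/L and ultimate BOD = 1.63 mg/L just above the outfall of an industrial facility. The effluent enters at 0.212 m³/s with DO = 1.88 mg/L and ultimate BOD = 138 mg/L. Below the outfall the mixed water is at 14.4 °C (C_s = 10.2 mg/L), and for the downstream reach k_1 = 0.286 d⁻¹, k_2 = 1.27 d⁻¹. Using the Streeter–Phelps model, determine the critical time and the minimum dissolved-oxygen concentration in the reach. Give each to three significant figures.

t_c ≈ 1.23 d; minimum DO ≈ 6.89 mg/L

Mixed DO = (1.29×9.85 + 0.212×1.88)/(1.29+0.212) = 13.11/1.502 = 8.725 mg/L.
Mixed L₀ = (1.29×1.63 + 0.212×138)/(1.502) = 31.36/1.502 = 20.88 mg/L.
Initial deficit D₀ = C_s − DO₀ = 10.2 − 8.725 = 1.475 mg/L.
t_c = (1/0.9840) ln[(1.27/0.286)(1 − 1.475×0.9840/(0.286×20.88))] = 1.016 × ln(3.361) = 1.232 d.
D_c = (0.286/1.27) × 20.88 × e^(−0.286×1.232) = 0.2252 × 20.88 × 0.7030 = 3.305 mg/L.
Minimum DO = 10.2 − 3.305 = 6.895 mg/L.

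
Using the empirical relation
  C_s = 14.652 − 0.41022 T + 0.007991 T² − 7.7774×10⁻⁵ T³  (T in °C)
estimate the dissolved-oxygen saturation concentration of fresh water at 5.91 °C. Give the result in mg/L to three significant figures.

C_s ≈ 12.5 mg/L

C_s = 14.652 − 0.41022×5.91 + 0.007991×5.91² − 7.7774×10⁻⁵×5.91³ = 12.49 mg/L.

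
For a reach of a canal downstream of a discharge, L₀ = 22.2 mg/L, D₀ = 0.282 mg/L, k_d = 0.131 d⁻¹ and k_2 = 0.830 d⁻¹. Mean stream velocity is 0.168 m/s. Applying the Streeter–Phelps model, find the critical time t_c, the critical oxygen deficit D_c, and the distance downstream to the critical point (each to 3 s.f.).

t_c = [1/(k_2−k_d)] ln[(k_2/k_d)(1 − D₀(k_2−k_d)/(k_d L₀))]
= [1/(0.830−0.131)] ln[(0.830/0.131)(1 − 0.282×0.6990/(0.131×22.2))]
= (1/0.6990) ln[6.336 × 0.9322] = 1.431 × ln(5.906) = 1.431 × 1.776 = 2.541 d.
L(t_c) = L₀ e^(−k_d t_c) = 22.2 × 0.7169 = 15.91 mg/L, and at the critical point k_2 D_c = k_d L, so D_c = (0.131/0.830) × 15.91 = 2.512 mg/L.
x_c = v t_c = 0.168 m/s × 2.541 d × 86400 s/d = 36880 m ≈ 36.9 km.

t_c ≈ 2.54 d; D_c ≈ 2.51 mg/L; x_c ≈ 36.9 km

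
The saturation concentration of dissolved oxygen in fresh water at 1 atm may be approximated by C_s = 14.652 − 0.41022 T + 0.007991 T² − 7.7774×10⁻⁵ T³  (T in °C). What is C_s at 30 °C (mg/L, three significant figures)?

C_s ≈ 7.44 mg/L

C_s = 14.652 − 0.41022×30 + 0.007991×30² − 7.7774×10⁻⁵×30³ = 7.437 mg/L.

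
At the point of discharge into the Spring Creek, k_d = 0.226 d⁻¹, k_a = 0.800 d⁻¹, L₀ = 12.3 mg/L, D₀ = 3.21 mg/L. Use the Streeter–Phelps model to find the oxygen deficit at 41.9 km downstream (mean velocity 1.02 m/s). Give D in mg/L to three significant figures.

D ≈ 3.23 mg/L

Travel time t = x/v = 41.9 km / (1.02 m/s) = 41900 m / 1.02 m/s = 41080 s = 0.4754 d.
k_d L₀/(k_a−k_d) = 0.226×12.3/(0.800−0.226) = 2.780/0.5740 = 4.843 mg/L.
e^(−k_d t) = e^(−0.226×0.4754) = 0.8981; e^(−k_a t) = e^(−0.800×0.4754) = 0.6836.
D = 4.843 × (0.8981 − 0.6836) + 3.21 × 0.6836 = 1.039 + 2.194 = 3.233 mg/L.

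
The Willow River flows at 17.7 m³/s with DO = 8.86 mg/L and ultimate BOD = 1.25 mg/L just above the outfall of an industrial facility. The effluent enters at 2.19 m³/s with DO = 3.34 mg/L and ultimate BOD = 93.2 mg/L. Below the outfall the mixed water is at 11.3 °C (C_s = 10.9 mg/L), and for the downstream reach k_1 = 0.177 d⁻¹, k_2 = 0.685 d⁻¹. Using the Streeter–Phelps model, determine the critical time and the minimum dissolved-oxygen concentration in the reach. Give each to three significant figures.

t_c ≈ 0.493 d; minimum DO ≈ 8.21 mg/L

Mixed DO = (17.7×8.86 + 2.19×3.34)/(17.7+2.19) = 164.1/19.89 = 8.252 mg/L.
Mixed L₀ = (17.7×1.25 + 2.19×93.2)/(19.89) = 226.2/19.89 = 11.37 mg/L.
Initial deficit D₀ = C_s − DO₀ = 10.9 − 8.252 = 2.648 mg/L.
t_c = (1/0.5080) ln[(0.685/0.177)(1 − 2.648×0.5080/(0.177×11.37))] = 1.969 × ln(1.284) = 0.4927 d.
D_c = (0.177/0.685) × 11.37 × e^(−0.177×0.4927) = 0.2584 × 11.37 × 0.9165 = 2.694 mg/L.
Minimum DO = 10.9 − 2.694 = 8.206 mg/L.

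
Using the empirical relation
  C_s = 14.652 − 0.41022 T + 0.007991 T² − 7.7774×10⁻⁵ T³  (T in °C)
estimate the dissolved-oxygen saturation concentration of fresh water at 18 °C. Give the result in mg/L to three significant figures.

C_s = 14.652 − 0.41022×18 + 0.007991×18² − 7.7774×10⁻⁵×18³ = 9.404 mg/L.

C_s ≈ 9.40 mg/L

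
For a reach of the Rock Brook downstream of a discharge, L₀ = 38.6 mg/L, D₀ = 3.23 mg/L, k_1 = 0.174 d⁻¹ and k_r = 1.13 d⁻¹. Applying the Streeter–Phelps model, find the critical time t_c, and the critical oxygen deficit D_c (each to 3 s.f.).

t_c ≈ 1.31 d; D_c ≈ 4.73 mg/L

t_c = [1/(k_r−k_1)] ln[(k_r/k_1)(1 − D₀(k_r−k_1)/(k_1 L₀))]
= [1/(1.13−0.174)] ln[(1.13/0.174)(1 − 3.23×0.9560/(0.174×38.6))]
= (1/0.9560) ln[6.494 × 0.5402] = 1.046 × ln(3.509) = 1.046 × 1.255 = 1.313 d.
D_c = (k_1/k_r) L₀ e^(−k_1 t_c) = (0.174/1.13) × 38.6 × e^(−0.174×1.313) = 0.1540 × 38.6 × 0.7958 = 4.730 mg/L.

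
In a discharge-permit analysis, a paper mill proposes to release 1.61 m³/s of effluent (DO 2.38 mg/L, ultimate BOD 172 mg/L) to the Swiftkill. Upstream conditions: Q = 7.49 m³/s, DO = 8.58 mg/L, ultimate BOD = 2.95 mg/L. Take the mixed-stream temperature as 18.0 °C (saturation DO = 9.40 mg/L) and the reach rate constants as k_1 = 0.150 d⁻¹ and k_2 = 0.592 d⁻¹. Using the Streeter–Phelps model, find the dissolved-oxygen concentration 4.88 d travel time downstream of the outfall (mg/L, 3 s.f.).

Mixed DO = (7.49×8.58 + 1.61×2.38)/(7.49+1.61) = 68.10/9.100 = 7.483 mg/L.
Mixed L₀ = (7.49×2.95 + 1.61×172)/(9.100) = 299.0/9.100 = 32.86 mg/L.
Initial deficit D₀ = C_s − DO₀ = 9.40 − 7.483 = 1.917 mg/L.
D(4.88) = [0.150×32.86/(0.592−0.150)](e^(−0.150×4.88) − e^(−0.592×4.88)) + 1.917 e^(−0.592×4.88)
= 11.15 × (0.4809 − 0.05563) + 1.917 × 0.05563 = 4.849 mg/L.
DO = 9.40 − 4.849 = 4.551 mg/L.

DO ≈ 4.55 mg/L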